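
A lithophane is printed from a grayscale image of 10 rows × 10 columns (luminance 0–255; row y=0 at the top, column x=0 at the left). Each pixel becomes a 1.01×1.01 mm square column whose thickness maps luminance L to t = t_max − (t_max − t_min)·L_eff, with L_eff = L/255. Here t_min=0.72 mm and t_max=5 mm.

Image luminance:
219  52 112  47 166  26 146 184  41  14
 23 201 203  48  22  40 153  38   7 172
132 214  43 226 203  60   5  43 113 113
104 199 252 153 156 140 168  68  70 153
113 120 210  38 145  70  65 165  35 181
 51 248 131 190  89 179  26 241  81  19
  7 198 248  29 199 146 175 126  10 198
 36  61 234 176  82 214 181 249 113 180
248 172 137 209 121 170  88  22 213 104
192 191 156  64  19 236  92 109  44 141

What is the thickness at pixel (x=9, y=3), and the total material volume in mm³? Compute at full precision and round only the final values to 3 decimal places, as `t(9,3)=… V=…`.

t(9,3)=2.432 V=295.755

span = t_max - t_min = 5 - 0.72 = 4.280
L(9,3) = 153, L_eff = 153/255 = 0.600000
t(9,3) = 5 - 4.280·0.600000 = 2.432
Σt over all 10·10 pixels = 616096/2125 ≈ 289.9275294
V = pitch²·Σt = 1.01²·616096/2125 = 295.755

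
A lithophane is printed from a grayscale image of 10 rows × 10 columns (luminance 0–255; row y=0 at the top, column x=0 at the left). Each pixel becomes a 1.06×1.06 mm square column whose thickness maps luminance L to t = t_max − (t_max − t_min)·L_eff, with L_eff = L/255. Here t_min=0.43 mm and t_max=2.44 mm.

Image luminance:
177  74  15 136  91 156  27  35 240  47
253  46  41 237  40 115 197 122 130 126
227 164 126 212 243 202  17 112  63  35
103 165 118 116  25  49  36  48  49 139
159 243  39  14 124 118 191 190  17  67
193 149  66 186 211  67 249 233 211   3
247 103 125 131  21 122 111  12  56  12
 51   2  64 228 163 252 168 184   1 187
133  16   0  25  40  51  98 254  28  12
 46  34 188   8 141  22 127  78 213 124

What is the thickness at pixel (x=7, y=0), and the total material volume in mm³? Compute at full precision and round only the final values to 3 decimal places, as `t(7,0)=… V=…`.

t(7,0)=2.164 V=175.301

span = t_max - t_min = 2.44 - 0.43 = 2.010
L(7,0) = 35, L_eff = 35/255 = 0.137255
t(7,0) = 2.44 - 2.010·0.137255 = 2.164
Σt over all 10·10 pixels = 663073/4250 ≈ 156.0171765
V = pitch²·Σt = 1.06²·663073/4250 = 175.301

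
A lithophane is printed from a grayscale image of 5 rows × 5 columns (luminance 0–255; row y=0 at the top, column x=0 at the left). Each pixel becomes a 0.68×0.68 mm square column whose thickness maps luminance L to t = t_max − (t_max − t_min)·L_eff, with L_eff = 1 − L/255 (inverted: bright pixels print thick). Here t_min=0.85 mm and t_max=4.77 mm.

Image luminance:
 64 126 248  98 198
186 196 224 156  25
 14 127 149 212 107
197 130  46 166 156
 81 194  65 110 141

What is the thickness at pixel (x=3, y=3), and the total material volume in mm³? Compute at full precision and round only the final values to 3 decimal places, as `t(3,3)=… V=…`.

span = t_max - t_min = 4.77 - 0.85 = 3.920
L(3,3) = 166, L_eff = 1 - 166/255 = 0.349020 (inverted)
t(3,3) = 4.77 - 3.920·0.349020 = 3.402
Σt over all 5·5 pixels = 1880947/25500 ≈ 73.7626275
V = pitch²·Σt = 0.68²·1880947/25500 = 34.108

t(3,3)=3.402 V=34.108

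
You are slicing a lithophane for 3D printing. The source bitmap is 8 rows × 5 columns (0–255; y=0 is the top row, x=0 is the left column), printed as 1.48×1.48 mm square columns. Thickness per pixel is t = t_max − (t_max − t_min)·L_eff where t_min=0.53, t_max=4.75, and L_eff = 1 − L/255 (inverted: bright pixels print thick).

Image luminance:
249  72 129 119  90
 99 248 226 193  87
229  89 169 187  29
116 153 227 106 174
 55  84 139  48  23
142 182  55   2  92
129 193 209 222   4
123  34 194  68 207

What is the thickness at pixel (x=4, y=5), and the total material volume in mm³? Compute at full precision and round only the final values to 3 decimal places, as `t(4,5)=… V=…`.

t(4,5)=2.053 V=234.786

span = t_max - t_min = 4.75 - 0.53 = 4.220
L(4,5) = 92, L_eff = 1 - 92/255 = 0.639216 (inverted)
t(4,5) = 4.75 - 4.220·0.639216 = 2.053
Σt over all 8·5 pixels = 227776/2125 ≈ 107.1887059
V = pitch²·Σt = 1.48²·227776/2125 = 234.786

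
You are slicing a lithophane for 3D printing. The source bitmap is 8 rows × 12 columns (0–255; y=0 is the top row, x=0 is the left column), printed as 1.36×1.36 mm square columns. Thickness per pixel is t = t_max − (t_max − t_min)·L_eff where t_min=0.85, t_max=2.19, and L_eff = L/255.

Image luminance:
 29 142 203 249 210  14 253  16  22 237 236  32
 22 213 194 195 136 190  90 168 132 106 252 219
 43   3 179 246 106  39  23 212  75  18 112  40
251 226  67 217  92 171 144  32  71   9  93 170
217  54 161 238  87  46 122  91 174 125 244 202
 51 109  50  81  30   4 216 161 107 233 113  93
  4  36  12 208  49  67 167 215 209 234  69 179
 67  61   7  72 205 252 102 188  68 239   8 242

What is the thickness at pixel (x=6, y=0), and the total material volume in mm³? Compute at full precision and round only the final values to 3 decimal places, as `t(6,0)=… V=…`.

t(6,0)=0.861 V=270.593

span = t_max - t_min = 2.19 - 0.85 = 1.340
L(6,0) = 253, L_eff = 253/255 = 0.992157
t(6,0) = 2.19 - 1.340·0.992157 = 0.861
Σt over all 8·12 pixels = 310884/2125 ≈ 146.2983529
V = pitch²·Σt = 1.36²·310884/2125 = 270.593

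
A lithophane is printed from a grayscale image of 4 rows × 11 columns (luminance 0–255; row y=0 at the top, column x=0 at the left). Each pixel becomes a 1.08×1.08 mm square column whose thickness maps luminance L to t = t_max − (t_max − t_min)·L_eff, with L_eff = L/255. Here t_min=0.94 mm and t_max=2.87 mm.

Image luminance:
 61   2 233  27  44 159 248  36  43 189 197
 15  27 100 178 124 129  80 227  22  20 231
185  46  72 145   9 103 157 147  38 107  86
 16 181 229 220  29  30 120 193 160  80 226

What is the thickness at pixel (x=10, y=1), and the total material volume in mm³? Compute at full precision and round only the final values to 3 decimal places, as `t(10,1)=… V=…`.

t(10,1)=1.122 V=103.409

span = t_max - t_min = 2.87 - 0.94 = 1.930
L(10,1) = 231, L_eff = 231/255 = 0.905882
t(10,1) = 2.87 - 1.930·0.905882 = 1.122
Σt over all 4·11 pixels = 753579/8500 ≈ 88.6563529
V = pitch²·Σt = 1.08²·753579/8500 = 103.409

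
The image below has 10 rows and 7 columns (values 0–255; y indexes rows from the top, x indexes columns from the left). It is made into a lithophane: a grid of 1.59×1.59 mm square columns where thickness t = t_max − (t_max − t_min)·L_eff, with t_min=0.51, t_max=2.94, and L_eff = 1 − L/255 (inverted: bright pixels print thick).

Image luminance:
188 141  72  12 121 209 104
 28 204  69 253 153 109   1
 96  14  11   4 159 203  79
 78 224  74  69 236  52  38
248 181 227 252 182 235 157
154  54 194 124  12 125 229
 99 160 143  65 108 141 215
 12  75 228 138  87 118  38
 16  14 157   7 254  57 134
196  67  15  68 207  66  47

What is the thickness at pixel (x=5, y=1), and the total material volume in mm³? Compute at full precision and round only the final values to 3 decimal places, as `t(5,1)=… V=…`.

t(5,1)=1.549 V=290.380

span = t_max - t_min = 2.94 - 0.51 = 2.430
L(5,1) = 109, L_eff = 1 - 109/255 = 0.572549 (inverted)
t(5,1) = 2.94 - 2.430·0.572549 = 1.549
Σt over all 10·7 pixels = 976317/8500 ≈ 114.8608235
V = pitch²·Σt = 1.59²·976317/8500 = 290.380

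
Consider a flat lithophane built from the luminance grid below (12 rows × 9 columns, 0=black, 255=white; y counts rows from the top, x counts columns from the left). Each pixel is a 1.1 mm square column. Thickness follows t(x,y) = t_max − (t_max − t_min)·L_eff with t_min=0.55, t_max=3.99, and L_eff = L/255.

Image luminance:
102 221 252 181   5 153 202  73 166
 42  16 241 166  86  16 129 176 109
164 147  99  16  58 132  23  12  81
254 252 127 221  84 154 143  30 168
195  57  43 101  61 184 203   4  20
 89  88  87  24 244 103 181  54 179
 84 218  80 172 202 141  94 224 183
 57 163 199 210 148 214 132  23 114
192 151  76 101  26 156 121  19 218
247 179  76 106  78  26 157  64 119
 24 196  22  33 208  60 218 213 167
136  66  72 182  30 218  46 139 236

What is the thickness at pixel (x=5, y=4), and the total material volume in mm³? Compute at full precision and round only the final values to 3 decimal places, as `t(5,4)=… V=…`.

t(5,4)=1.508 V=301.802

span = t_max - t_min = 3.99 - 0.55 = 3.440
L(5,4) = 184, L_eff = 184/255 = 0.721569
t(5,4) = 3.99 - 3.440·0.721569 = 1.508
Σt over all 12·9 pixels = 1590071/6375 ≈ 249.4229020
V = pitch²·Σt = 1.1²·1590071/6375 = 301.802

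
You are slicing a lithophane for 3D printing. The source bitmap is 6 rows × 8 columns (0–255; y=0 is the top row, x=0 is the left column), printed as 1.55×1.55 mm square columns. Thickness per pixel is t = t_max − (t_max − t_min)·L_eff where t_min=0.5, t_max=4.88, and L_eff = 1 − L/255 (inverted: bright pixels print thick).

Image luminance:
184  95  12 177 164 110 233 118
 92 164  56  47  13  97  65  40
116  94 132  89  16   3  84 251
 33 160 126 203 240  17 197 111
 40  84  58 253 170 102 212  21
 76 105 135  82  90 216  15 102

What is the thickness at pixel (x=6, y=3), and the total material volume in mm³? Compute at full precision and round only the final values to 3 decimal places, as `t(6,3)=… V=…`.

span = t_max - t_min = 4.88 - 0.5 = 4.380
L(6,3) = 197, L_eff = 1 - 197/255 = 0.227451 (inverted)
t(6,3) = 4.88 - 4.380·0.227451 = 3.884
Σt over all 6·8 pixels = 9778/85 ≈ 115.0352941
V = pitch²·Σt = 1.55²·9778/85 = 276.372

t(6,3)=3.884 V=276.372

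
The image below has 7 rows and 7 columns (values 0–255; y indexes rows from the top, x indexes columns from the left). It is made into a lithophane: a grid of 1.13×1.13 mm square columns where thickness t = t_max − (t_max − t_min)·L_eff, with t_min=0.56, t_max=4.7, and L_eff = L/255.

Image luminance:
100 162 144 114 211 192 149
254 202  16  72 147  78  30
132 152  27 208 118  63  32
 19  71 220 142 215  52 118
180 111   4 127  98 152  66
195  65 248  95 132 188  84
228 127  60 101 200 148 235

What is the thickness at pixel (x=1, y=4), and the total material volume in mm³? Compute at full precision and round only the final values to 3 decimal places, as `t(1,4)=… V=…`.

t(1,4)=2.898 V=163.797

span = t_max - t_min = 4.7 - 0.56 = 4.140
L(1,4) = 111, L_eff = 111/255 = 0.435294
t(1,4) = 4.7 - 4.140·0.435294 = 2.898
Σt over all 7·7 pixels = 545179/4250 ≈ 128.2774118
V = pitch²·Σt = 1.13²·545179/4250 = 163.797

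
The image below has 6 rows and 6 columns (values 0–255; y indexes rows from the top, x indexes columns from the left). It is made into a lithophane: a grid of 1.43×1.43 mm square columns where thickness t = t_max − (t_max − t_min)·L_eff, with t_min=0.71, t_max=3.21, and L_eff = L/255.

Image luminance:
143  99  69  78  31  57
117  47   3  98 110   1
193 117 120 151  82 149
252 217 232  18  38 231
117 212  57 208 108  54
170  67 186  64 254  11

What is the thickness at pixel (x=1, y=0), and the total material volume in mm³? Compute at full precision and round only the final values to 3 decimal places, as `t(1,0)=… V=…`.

t(1,0)=2.239 V=152.889

span = t_max - t_min = 3.21 - 0.71 = 2.500
L(1,0) = 99, L_eff = 99/255 = 0.388235
t(1,0) = 3.21 - 2.500·0.388235 = 2.239
Σt over all 6·6 pixels = 63551/850 ≈ 74.7658824
V = pitch²·Σt = 1.43²·63551/850 = 152.889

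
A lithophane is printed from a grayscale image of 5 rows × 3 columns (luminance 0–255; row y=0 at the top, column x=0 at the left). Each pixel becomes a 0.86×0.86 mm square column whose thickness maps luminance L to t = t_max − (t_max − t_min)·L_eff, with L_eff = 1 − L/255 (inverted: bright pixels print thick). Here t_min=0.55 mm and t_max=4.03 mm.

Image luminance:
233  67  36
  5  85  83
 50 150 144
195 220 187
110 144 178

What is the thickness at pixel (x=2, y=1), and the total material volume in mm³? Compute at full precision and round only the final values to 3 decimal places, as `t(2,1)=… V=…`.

span = t_max - t_min = 4.03 - 0.55 = 3.480
L(2,1) = 83, L_eff = 1 - 83/255 = 0.674510 (inverted)
t(2,1) = 4.03 - 3.480·0.674510 = 1.683
Σt over all 5·3 pixels = 34.002
V = pitch²·Σt = 0.86²·34.002 = 25.148

t(2,1)=1.683 V=25.148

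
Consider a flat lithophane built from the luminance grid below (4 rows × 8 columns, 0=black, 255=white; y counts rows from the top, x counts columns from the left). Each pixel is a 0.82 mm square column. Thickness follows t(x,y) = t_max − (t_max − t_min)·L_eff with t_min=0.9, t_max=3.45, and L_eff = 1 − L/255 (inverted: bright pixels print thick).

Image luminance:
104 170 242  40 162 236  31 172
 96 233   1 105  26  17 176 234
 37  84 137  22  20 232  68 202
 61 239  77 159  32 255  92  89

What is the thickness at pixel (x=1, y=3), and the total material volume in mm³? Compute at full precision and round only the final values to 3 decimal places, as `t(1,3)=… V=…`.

t(1,3)=3.290 V=45.259

span = t_max - t_min = 3.45 - 0.9 = 2.550
L(1,3) = 239, L_eff = 1 - 239/255 = 0.062745 (inverted)
t(1,3) = 3.45 - 2.550·0.062745 = 3.290
Σt over all 4·8 pixels = 67.31
V = pitch²·Σt = 0.82²·67.31 = 45.259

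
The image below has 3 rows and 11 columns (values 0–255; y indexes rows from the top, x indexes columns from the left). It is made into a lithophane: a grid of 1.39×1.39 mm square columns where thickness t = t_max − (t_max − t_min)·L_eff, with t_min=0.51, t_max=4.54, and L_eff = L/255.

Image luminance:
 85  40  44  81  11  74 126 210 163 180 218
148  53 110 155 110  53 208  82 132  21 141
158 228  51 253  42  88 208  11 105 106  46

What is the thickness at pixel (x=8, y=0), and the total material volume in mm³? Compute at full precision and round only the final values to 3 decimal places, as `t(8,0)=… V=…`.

span = t_max - t_min = 4.54 - 0.51 = 4.030
L(8,0) = 163, L_eff = 163/255 = 0.639216
t(8,0) = 4.54 - 4.030·0.639216 = 1.964
Σt over all 3·11 pixels = 770929/8500 ≈ 90.6975294
V = pitch²·Σt = 1.39²·770929/8500 = 175.237

t(8,0)=1.964 V=175.237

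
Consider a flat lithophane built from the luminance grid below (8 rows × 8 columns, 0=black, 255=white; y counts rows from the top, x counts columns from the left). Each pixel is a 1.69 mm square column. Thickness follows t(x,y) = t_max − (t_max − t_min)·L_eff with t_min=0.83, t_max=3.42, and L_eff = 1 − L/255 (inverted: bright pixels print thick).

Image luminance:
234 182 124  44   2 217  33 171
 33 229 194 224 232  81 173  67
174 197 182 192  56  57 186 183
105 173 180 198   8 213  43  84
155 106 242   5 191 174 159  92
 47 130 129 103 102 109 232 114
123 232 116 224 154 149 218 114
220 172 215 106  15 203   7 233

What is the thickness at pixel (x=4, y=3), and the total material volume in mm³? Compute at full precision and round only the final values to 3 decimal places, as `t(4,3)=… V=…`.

span = t_max - t_min = 3.42 - 0.83 = 2.590
L(4,3) = 8, L_eff = 1 - 8/255 = 0.968627 (inverted)
t(4,3) = 3.42 - 2.590·0.968627 = 0.911
Σt over all 8·8 pixels = 1850809/12750 ≈ 145.1614902
V = pitch²·Σt = 1.69²·1850809/12750 = 414.596

t(4,3)=0.911 V=414.596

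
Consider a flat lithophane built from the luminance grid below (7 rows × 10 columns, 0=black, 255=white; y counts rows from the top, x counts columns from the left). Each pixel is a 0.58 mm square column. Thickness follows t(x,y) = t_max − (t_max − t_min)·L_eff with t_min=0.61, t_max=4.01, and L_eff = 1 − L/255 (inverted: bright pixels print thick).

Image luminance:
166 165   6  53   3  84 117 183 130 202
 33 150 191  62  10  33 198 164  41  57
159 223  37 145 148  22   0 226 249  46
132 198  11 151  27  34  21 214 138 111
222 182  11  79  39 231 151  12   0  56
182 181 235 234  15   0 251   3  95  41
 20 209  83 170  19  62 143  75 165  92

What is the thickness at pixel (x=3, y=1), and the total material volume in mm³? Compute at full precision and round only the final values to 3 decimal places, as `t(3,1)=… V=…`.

span = t_max - t_min = 4.01 - 0.61 = 3.400
L(3,1) = 62, L_eff = 1 - 62/255 = 0.756863 (inverted)
t(3,1) = 4.01 - 3.400·0.756863 = 1.437
Σt over all 7·10 pixels = 21601/150 ≈ 144.0066667
V = pitch²·Σt = 0.58²·21601/150 = 48.444

t(3,1)=1.437 V=48.444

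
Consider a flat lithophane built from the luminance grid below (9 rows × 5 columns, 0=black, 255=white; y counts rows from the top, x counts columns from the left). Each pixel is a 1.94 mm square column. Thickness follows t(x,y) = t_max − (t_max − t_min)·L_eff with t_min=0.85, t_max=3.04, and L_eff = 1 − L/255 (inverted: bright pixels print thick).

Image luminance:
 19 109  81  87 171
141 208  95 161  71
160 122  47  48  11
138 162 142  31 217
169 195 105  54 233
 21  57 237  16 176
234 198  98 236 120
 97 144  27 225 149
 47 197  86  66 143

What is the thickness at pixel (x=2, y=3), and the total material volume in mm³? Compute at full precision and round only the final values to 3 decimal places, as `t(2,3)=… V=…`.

span = t_max - t_min = 3.04 - 0.85 = 2.190
L(2,3) = 142, L_eff = 1 - 142/255 = 0.443137 (inverted)
t(2,3) = 3.04 - 2.190·0.443137 = 2.070
Σt over all 9·5 pixels = 182587/2125 ≈ 85.9232941
V = pitch²·Σt = 1.94²·182587/2125 = 323.381

t(2,3)=2.070 V=323.381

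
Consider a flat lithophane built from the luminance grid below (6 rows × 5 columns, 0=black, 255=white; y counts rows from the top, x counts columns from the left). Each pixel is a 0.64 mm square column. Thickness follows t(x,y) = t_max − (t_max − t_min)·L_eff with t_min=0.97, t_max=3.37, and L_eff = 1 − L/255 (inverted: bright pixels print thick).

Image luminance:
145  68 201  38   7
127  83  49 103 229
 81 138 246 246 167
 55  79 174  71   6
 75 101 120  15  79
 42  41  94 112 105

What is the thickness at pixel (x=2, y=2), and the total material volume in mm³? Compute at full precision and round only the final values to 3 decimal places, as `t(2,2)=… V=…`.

t(2,2)=3.285 V=23.858

span = t_max - t_min = 3.37 - 0.97 = 2.400
L(2,2) = 246, L_eff = 1 - 246/255 = 0.035294 (inverted)
t(2,2) = 3.37 - 2.400·0.035294 = 3.285
Σt over all 6·5 pixels = 49511/850 ≈ 58.2482353
V = pitch²·Σt = 0.64²·49511/850 = 23.858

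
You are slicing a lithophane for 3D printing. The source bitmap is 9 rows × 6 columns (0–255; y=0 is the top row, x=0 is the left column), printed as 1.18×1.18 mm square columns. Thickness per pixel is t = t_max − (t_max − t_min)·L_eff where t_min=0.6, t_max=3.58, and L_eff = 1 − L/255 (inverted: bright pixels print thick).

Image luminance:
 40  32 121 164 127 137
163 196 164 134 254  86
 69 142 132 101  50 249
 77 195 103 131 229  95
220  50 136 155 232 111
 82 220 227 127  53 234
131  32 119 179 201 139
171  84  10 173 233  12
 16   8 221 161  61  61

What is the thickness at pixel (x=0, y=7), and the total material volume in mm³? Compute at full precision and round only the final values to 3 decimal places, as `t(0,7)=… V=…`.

t(0,7)=2.598 V=159.831

span = t_max - t_min = 3.58 - 0.6 = 2.980
L(0,7) = 171, L_eff = 1 - 171/255 = 0.329412 (inverted)
t(0,7) = 3.58 - 2.980·0.329412 = 2.598
Σt over all 9·6 pixels = 9757/85 ≈ 114.7882353
V = pitch²·Σt = 1.18²·9757/85 = 159.831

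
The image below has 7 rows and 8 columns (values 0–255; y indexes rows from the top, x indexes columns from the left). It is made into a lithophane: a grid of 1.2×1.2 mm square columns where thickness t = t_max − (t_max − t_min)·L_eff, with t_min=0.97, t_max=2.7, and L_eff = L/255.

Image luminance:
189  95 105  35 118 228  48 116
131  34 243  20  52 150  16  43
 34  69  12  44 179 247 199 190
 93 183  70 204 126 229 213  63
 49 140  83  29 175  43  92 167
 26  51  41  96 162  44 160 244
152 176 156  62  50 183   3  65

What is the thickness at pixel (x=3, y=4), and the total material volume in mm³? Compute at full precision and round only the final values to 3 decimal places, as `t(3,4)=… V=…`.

span = t_max - t_min = 2.7 - 0.97 = 1.730
L(3,4) = 29, L_eff = 29/255 = 0.113725
t(3,4) = 2.7 - 1.730·0.113725 = 2.503
Σt over all 7·8 pixels = 2778329/25500 ≈ 108.9540784
V = pitch²·Σt = 1.2²·2778329/25500 = 156.894

t(3,4)=2.503 V=156.894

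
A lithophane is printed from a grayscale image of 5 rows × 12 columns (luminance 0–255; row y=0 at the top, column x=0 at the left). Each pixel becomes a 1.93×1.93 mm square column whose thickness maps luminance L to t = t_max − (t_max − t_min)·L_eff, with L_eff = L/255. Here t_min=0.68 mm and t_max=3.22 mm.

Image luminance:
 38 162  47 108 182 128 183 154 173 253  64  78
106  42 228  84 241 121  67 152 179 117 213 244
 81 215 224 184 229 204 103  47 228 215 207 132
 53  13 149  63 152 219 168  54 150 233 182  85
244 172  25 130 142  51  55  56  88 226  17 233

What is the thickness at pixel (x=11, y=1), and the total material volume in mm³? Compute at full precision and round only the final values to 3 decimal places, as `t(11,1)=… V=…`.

span = t_max - t_min = 3.22 - 0.68 = 2.540
L(11,1) = 244, L_eff = 244/255 = 0.956863
t(11,1) = 3.22 - 2.540·0.956863 = 0.790
Σt over all 5·12 pixels = 1397389/12750 ≈ 109.5991373
V = pitch²·Σt = 1.93²·1397389/12750 = 408.246

t(11,1)=0.790 V=408.246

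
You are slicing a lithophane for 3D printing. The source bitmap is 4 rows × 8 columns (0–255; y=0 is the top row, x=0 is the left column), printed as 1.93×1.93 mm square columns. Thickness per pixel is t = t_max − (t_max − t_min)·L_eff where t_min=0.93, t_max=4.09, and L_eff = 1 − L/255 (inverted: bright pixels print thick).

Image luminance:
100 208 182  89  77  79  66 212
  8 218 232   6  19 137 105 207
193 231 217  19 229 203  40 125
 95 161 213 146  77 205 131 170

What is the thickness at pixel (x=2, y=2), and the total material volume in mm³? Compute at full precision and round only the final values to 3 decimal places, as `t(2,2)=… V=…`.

span = t_max - t_min = 4.09 - 0.93 = 3.160
L(2,2) = 217, L_eff = 1 - 217/255 = 0.149020 (inverted)
t(2,2) = 4.09 - 3.160·0.149020 = 3.619
Σt over all 4·8 pixels = 107464/1275 ≈ 84.2854902
V = pitch²·Σt = 1.93²·107464/1275 = 313.955

t(2,2)=3.619 V=313.955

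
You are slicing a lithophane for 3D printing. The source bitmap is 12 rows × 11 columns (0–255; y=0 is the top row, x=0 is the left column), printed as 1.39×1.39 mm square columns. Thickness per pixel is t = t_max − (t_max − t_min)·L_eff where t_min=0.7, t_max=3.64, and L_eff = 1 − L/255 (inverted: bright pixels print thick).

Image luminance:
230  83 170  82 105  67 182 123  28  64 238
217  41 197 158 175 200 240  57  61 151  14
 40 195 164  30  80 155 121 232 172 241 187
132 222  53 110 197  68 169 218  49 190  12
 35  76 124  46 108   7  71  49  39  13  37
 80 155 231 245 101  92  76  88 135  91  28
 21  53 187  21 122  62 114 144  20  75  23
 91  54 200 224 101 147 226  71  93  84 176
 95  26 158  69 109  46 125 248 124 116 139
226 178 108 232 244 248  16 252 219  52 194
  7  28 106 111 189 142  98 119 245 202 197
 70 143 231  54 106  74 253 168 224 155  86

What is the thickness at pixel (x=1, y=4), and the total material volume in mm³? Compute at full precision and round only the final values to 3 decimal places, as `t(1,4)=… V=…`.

t(1,4)=1.576 V=543.585

span = t_max - t_min = 3.64 - 0.7 = 2.940
L(1,4) = 76, L_eff = 1 - 76/255 = 0.701961 (inverted)
t(1,4) = 3.64 - 2.940·0.701961 = 1.576
Σt over all 12·11 pixels = 281.344
V = pitch²·Σt = 1.39²·281.344 = 543.585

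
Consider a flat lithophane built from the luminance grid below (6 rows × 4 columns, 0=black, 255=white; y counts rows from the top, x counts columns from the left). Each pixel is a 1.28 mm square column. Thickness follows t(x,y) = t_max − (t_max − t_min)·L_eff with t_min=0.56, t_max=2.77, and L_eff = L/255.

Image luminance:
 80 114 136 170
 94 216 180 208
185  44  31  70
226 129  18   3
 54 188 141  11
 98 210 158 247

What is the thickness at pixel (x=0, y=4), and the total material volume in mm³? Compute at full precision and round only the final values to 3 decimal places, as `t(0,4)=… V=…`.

t(0,4)=2.302 V=66.166

span = t_max - t_min = 2.77 - 0.56 = 2.210
L(0,4) = 54, L_eff = 54/255 = 0.211765
t(0,4) = 2.77 - 2.210·0.211765 = 2.302
Σt over all 6·4 pixels = 60577/1500 ≈ 40.3846667
V = pitch²·Σt = 1.28²·60577/1500 = 66.166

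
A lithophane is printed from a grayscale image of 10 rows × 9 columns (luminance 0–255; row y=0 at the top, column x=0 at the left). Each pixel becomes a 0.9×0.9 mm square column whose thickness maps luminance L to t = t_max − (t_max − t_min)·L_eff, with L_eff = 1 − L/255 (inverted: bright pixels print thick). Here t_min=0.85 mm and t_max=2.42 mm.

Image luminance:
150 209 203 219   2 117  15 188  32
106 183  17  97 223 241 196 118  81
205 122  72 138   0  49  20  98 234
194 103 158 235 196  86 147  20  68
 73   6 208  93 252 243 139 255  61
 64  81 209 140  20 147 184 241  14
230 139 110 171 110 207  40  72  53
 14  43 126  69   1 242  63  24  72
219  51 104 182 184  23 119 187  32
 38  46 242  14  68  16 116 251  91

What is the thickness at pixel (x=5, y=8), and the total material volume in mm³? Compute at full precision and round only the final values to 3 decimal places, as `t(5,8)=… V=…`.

t(5,8)=0.992 V=115.531

span = t_max - t_min = 2.42 - 0.85 = 1.570
L(5,8) = 23, L_eff = 1 - 23/255 = 0.909804 (inverted)
t(5,8) = 2.42 - 1.570·0.909804 = 0.992
Σt over all 10·9 pixels = 3637087/25500 ≈ 142.6308627
V = pitch²·Σt = 0.9²·3637087/25500 = 115.531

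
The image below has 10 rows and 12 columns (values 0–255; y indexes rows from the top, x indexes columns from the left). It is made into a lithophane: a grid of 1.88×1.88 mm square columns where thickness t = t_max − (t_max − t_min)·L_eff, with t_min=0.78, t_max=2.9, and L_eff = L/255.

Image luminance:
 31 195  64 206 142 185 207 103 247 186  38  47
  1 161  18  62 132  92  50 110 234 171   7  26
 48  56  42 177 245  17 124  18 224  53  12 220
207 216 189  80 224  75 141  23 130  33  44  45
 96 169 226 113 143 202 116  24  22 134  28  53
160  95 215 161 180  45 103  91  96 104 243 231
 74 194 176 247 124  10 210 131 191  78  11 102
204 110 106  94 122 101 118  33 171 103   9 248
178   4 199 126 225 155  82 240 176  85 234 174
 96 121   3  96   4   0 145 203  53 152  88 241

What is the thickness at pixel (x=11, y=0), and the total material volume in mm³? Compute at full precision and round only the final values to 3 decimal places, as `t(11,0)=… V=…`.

span = t_max - t_min = 2.9 - 0.78 = 2.120
L(11,0) = 47, L_eff = 47/255 = 0.184314
t(11,0) = 2.9 - 2.120·0.184314 = 2.509
Σt over all 10·12 pixels = 290477/1275 ≈ 227.8250980
V = pitch²·Σt = 1.88²·290477/1275 = 805.225

t(11,0)=2.509 V=805.225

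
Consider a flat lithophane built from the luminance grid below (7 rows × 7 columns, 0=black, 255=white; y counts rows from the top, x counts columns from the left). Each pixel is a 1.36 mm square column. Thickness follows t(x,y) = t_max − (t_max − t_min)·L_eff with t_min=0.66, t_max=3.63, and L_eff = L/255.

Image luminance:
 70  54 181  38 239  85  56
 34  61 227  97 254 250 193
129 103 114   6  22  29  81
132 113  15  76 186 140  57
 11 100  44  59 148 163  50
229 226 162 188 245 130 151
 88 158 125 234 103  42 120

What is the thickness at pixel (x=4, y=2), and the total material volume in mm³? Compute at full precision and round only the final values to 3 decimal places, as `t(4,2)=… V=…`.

span = t_max - t_min = 3.63 - 0.66 = 2.970
L(4,2) = 22, L_eff = 22/255 = 0.086275
t(4,2) = 3.63 - 2.970·0.086275 = 3.374
Σt over all 7·7 pixels = 935913/8500 ≈ 110.1074118
V = pitch²·Σt = 1.36²·935913/8500 = 203.655

t(4,2)=3.374 V=203.655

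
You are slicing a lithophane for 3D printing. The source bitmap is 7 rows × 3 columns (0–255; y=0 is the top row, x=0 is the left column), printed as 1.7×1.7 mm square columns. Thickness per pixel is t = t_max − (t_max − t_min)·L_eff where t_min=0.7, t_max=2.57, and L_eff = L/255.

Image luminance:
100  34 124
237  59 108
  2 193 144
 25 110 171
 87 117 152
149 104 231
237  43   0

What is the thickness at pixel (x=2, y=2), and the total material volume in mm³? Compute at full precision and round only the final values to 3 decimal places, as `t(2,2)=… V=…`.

span = t_max - t_min = 2.57 - 0.7 = 1.870
L(2,2) = 144, L_eff = 144/255 = 0.564706
t(2,2) = 2.57 - 1.870·0.564706 = 1.514
Σt over all 7·3 pixels = 36.172
V = pitch²·Σt = 1.7²·36.172 = 104.537

t(2,2)=1.514 V=104.537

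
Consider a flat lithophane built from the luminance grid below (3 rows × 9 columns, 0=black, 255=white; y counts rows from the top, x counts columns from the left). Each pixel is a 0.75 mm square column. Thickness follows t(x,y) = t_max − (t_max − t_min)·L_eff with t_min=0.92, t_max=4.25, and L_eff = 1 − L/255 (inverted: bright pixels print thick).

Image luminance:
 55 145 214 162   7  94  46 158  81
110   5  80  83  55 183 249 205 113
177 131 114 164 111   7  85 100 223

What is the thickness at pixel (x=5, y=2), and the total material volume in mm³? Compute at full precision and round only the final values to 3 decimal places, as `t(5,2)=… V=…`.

span = t_max - t_min = 4.25 - 0.92 = 3.330
L(5,2) = 7, L_eff = 1 - 7/255 = 0.972549 (inverted)
t(5,2) = 4.25 - 3.330·0.972549 = 1.011
Σt over all 3·9 pixels = 561567/8500 ≈ 66.0667059
V = pitch²·Σt = 0.75²·561567/8500 = 37.163

t(5,2)=1.011 V=37.163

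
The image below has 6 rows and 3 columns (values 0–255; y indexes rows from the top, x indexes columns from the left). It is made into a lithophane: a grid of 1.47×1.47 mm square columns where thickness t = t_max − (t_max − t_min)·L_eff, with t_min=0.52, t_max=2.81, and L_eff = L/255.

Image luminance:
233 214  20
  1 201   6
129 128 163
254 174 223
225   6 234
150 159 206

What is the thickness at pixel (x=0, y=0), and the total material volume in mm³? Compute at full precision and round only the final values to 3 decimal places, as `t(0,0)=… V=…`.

span = t_max - t_min = 2.81 - 0.52 = 2.290
L(0,0) = 233, L_eff = 233/255 = 0.913725
t(0,0) = 2.81 - 2.290·0.913725 = 0.718
Σt over all 6·3 pixels = 166384/6375 ≈ 26.0994510
V = pitch²·Σt = 1.47²·166384/6375 = 56.398

t(0,0)=0.718 V=56.398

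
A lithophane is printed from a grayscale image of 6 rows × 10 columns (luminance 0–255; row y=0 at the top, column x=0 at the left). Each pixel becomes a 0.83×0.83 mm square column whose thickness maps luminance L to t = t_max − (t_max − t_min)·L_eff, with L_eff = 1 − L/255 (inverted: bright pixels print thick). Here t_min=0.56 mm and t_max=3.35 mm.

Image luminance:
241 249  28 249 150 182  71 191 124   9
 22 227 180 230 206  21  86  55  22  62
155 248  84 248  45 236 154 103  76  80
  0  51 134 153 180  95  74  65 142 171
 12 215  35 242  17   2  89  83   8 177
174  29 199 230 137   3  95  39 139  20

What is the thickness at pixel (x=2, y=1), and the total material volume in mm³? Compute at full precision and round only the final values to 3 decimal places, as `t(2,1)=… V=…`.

span = t_max - t_min = 3.35 - 0.56 = 2.790
L(2,1) = 180, L_eff = 1 - 180/255 = 0.294118 (inverted)
t(2,1) = 3.35 - 2.790·0.294118 = 2.529
Σt over all 6·10 pixels = 235173/2125 ≈ 110.6696471
V = pitch²·Σt = 0.83²·235173/2125 = 76.240

t(2,1)=2.529 V=76.240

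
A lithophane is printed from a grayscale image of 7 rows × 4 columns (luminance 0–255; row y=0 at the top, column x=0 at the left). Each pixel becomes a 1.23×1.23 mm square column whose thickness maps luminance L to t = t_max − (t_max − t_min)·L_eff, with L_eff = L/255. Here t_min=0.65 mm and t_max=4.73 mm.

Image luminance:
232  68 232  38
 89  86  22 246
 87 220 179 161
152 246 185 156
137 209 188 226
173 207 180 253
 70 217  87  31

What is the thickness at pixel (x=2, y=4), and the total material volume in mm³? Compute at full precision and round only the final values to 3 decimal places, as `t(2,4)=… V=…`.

t(2,4)=1.722 V=94.417

span = t_max - t_min = 4.73 - 0.65 = 4.080
L(2,4) = 188, L_eff = 188/255 = 0.737255
t(2,4) = 4.73 - 4.080·0.737255 = 1.722
Σt over all 7·4 pixels = 62.408
V = pitch²·Σt = 1.23²·62.408 = 94.417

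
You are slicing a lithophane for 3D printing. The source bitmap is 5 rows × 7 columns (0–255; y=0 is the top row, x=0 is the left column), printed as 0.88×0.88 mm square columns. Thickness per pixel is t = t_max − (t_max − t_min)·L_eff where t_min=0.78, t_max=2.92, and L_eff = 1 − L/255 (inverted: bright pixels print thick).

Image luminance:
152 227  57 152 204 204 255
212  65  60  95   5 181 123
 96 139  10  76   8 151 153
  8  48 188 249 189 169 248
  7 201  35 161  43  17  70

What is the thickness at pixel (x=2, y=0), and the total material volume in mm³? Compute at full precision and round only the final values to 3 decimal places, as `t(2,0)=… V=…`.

t(2,0)=1.258 V=48.813

span = t_max - t_min = 2.92 - 0.78 = 2.140
L(2,0) = 57, L_eff = 1 - 57/255 = 0.776471 (inverted)
t(2,0) = 2.92 - 2.140·0.776471 = 1.258
Σt over all 5·7 pixels = 803681/12750 ≈ 63.0338039
V = pitch²·Σt = 0.88²·803681/12750 = 48.813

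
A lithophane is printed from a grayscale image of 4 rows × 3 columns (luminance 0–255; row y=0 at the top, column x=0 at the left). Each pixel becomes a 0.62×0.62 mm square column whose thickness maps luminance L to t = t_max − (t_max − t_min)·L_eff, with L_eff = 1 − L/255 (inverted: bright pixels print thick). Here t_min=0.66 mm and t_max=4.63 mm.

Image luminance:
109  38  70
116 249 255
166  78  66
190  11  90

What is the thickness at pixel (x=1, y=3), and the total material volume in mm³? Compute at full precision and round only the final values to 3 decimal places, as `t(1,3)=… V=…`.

span = t_max - t_min = 4.63 - 0.66 = 3.970
L(1,3) = 11, L_eff = 1 - 11/255 = 0.956863 (inverted)
t(1,3) = 4.63 - 3.970·0.956863 = 0.831
Σt over all 4·3 pixels = 386423/12750 ≈ 30.3076863
V = pitch²·Σt = 0.62²·386423/12750 = 11.650

t(1,3)=0.831 V=11.650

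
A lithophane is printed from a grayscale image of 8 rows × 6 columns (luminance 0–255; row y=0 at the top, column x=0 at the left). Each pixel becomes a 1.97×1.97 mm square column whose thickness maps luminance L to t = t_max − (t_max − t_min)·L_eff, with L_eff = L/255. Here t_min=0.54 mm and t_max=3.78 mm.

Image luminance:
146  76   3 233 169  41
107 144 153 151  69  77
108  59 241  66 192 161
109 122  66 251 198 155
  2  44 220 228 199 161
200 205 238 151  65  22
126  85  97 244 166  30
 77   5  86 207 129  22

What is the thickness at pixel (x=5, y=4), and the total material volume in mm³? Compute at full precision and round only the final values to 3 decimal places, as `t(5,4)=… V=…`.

t(5,4)=1.734 V=403.062

span = t_max - t_min = 3.78 - 0.54 = 3.240
L(5,4) = 161, L_eff = 161/255 = 0.631373
t(5,4) = 3.78 - 3.240·0.631373 = 1.734
Σt over all 8·6 pixels = 220698/2125 ≈ 103.8578824
V = pitch²·Σt = 1.97²·220698/2125 = 403.062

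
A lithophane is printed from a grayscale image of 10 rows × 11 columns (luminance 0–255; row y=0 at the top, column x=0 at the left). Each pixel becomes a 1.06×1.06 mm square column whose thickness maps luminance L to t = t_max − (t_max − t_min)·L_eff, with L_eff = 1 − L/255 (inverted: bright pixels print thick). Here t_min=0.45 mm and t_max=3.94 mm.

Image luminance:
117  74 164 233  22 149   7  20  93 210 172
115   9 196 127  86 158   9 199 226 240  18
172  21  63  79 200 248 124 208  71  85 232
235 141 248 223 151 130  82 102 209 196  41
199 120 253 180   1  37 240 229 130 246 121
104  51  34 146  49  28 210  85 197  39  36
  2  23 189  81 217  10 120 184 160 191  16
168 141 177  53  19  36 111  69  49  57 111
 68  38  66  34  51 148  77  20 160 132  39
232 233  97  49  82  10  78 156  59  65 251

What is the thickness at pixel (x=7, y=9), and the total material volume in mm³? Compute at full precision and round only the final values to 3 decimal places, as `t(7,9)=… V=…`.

span = t_max - t_min = 3.94 - 0.45 = 3.490
L(7,9) = 156, L_eff = 1 - 156/255 = 0.388235 (inverted)
t(7,9) = 3.94 - 3.490·0.388235 = 2.585
Σt over all 10·11 pixels = 1929477/8500 ≈ 226.9972941
V = pitch²·Σt = 1.06²·1929477/8500 = 255.054

t(7,9)=2.585 V=255.054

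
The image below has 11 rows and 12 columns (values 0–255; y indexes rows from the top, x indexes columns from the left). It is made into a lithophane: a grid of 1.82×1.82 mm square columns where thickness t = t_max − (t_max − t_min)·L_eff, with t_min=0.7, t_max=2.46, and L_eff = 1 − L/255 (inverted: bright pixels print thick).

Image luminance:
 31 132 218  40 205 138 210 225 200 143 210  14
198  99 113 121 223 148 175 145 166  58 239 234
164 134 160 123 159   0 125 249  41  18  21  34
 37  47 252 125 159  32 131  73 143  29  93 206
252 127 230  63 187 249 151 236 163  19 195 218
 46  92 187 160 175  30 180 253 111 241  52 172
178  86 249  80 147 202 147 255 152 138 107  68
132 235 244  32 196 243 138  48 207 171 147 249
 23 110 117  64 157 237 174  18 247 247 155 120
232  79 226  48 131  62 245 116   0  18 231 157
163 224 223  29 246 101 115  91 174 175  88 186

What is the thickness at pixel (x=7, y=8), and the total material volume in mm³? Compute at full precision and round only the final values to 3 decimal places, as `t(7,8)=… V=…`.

span = t_max - t_min = 2.46 - 0.7 = 1.760
L(7,8) = 18, L_eff = 1 - 18/255 = 0.929412 (inverted)
t(7,8) = 2.46 - 1.760·0.929412 = 0.824
Σt over all 11·12 pixels = 473682/2125 ≈ 222.9091765
V = pitch²·Σt = 1.82²·473682/2125 = 738.364

t(7,8)=0.824 V=738.364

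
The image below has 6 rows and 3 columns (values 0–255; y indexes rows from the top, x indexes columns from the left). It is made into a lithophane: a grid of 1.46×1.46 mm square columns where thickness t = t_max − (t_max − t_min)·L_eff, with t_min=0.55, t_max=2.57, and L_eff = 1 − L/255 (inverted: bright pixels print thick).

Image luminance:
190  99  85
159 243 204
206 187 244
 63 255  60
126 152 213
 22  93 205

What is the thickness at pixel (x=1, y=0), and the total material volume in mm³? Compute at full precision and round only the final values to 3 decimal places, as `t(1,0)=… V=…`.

span = t_max - t_min = 2.57 - 0.55 = 2.020
L(1,0) = 99, L_eff = 1 - 99/255 = 0.611765 (inverted)
t(1,0) = 2.57 - 2.020·0.611765 = 1.334
Σt over all 6·3 pixels = 409631/12750 ≈ 32.1279216
V = pitch²·Σt = 1.46²·409631/12750 = 68.484

t(1,0)=1.334 V=68.484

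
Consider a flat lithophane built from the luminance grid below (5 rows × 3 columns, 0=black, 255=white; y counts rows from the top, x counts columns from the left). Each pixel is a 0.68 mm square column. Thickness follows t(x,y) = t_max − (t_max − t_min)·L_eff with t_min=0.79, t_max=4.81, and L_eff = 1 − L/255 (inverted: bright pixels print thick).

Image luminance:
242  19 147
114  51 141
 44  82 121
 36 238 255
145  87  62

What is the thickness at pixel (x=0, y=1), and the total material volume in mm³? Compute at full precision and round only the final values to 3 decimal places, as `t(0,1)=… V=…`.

span = t_max - t_min = 4.81 - 0.79 = 4.020
L(0,1) = 114, L_eff = 1 - 114/255 = 0.552941 (inverted)
t(0,1) = 4.81 - 4.020·0.552941 = 2.587
Σt over all 5·3 pixels = 339781/8500 ≈ 39.9742353
V = pitch²·Σt = 0.68²·339781/8500 = 18.484

t(0,1)=2.587 V=18.484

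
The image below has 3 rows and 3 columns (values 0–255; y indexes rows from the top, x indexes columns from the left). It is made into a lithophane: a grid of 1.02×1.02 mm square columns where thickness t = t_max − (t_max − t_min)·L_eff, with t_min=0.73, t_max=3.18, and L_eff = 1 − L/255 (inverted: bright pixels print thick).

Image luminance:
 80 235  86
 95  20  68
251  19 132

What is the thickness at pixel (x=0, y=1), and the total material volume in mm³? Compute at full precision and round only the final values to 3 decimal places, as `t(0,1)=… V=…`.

t(0,1)=1.643 V=16.691

span = t_max - t_min = 3.18 - 0.73 = 2.450
L(0,1) = 95, L_eff = 1 - 95/255 = 0.627451 (inverted)
t(0,1) = 3.18 - 2.450·0.627451 = 1.643
Σt over all 3·3 pixels = 4813/300 ≈ 16.0433333
V = pitch²·Σt = 1.02²·4813/300 = 16.691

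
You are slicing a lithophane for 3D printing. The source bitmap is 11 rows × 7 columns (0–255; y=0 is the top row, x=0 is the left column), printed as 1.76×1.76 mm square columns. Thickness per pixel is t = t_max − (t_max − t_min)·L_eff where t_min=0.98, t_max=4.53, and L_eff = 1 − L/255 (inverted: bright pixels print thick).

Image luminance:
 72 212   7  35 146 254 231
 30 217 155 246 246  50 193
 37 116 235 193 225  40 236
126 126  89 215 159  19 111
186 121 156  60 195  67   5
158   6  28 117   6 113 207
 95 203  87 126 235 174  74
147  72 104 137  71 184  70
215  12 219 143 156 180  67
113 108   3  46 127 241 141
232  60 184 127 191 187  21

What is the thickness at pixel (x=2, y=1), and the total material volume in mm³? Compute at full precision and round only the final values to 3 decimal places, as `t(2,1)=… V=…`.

span = t_max - t_min = 4.53 - 0.98 = 3.550
L(2,1) = 155, L_eff = 1 - 155/255 = 0.392157 (inverted)
t(2,1) = 4.53 - 3.550·0.392157 = 3.138
Σt over all 11·7 pixels = 273676/1275 ≈ 214.6478431
V = pitch²·Σt = 1.76²·273676/1275 = 664.893

t(2,1)=3.138 V=664.893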